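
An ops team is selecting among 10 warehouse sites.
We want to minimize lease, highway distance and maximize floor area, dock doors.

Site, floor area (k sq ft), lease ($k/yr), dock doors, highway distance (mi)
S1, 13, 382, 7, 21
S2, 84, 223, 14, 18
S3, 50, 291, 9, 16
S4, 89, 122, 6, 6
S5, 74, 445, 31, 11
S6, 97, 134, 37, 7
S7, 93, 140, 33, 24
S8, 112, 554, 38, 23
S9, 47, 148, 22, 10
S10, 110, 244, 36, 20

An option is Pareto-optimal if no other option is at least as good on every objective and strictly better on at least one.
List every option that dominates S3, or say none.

S6: floor area 97≥50, lease 134≤291, dock doors 37≥9, highway distance 7≤16 — dominates S3.
Others (S1, S2, S4, S5, S7, S8, S9, S10) are each worse than S3 on at least one objective.

S6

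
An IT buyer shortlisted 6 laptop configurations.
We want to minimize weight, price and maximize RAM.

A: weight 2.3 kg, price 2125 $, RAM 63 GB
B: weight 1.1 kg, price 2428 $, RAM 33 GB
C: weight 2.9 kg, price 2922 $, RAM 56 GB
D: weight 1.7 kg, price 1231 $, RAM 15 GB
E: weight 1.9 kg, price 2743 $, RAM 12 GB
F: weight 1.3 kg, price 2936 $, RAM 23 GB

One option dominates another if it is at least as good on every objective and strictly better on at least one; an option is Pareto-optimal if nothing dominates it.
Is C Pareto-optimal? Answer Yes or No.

No

A vs C: weight 2.3≤2.9, price 2125≤2922, RAM 63≥56 — A is at least as good on every objective and strictly better on at least one, so A dominates C.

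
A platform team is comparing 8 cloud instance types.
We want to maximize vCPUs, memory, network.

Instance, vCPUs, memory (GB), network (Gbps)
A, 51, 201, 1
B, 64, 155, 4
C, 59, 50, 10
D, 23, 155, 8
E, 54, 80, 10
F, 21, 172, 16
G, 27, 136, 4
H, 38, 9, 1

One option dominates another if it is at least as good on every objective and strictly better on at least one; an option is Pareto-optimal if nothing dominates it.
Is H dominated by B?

Yes

B vs H: vCPUs 64≥38, memory 155≥9, network 4≥1 — B is at least as good on every objective with at least one strict improvement.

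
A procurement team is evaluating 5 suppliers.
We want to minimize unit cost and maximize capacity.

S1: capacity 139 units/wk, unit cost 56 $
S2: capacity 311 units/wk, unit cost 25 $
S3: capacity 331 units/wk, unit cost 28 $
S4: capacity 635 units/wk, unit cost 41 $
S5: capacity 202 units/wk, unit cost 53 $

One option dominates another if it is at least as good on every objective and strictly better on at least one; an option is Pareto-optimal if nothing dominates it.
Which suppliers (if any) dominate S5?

S2, S3, S4

S2: capacity 311≥202, unit cost 25≤53 — dominates S5.
S3: capacity 331≥202, unit cost 28≤53 — dominates S5.
S4: capacity 635≥202, unit cost 41≤53 — dominates S5.
Others (S1) are each worse than S5 on at least one objective.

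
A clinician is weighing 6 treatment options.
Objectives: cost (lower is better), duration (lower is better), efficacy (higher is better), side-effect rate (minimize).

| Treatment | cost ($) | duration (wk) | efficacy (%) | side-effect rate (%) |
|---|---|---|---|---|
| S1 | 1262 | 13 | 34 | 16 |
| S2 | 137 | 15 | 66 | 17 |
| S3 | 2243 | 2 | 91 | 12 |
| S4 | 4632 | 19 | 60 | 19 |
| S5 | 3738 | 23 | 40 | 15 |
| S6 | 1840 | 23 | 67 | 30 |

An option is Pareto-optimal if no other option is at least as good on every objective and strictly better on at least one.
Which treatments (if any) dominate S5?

S3: cost 2243≤3738, duration 2≤23, efficacy 91≥40, side-effect rate 12≤15 — dominates S5.
Others (S1, S2, S4, S6) are each worse than S5 on at least one objective.

S3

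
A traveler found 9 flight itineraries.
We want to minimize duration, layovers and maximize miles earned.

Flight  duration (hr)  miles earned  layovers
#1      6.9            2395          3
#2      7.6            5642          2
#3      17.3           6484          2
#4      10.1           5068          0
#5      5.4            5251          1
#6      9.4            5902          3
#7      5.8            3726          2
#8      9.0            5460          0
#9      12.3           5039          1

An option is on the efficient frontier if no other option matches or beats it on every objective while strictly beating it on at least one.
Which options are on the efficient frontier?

#1: dominated by #5 (duration 5.4≤6.9, miles earned 5251≥2395, layovers 1≤3).
#2: not dominated.
#3: not dominated (best miles earned).
#4: dominated by #8 (duration 9.0≤10.1, miles earned 5460≥5068, layovers 0≤0).
#5: not dominated (best duration).
#6: not dominated.
#7: dominated by #5 (duration 5.4≤5.8, miles earned 5251≥3726, layovers 1≤2).
#8: not dominated.
#9: dominated by #4 (duration 10.1≤12.3, miles earned 5068≥5039, layovers 0≤1).

#2, #3, #5, #6, #8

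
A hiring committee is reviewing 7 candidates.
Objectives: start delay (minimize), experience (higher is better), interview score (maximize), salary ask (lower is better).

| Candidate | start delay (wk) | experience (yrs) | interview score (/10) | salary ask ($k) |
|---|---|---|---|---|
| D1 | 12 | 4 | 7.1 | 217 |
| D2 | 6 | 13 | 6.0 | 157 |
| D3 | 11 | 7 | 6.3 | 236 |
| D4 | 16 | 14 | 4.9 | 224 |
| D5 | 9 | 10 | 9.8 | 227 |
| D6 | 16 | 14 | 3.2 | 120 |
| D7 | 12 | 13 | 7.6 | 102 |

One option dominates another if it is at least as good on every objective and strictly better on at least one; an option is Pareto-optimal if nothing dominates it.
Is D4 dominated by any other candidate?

D1: worse on experience (4 vs 14).
D2: worse on experience (13 vs 14).
D3: worse on experience (7 vs 14).
D5: worse on experience (10 vs 14).
D6: worse on interview score (3.2 vs 4.9).
D7: worse on experience (13 vs 14).
No option is at least as good as D4 on every objective and strictly better on one.

No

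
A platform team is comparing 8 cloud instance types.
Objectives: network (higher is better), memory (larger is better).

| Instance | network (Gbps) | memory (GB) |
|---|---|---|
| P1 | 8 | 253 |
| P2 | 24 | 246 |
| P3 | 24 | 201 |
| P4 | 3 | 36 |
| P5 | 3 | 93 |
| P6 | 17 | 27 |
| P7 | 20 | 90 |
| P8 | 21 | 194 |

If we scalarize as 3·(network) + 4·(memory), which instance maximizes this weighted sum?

P2

P1: 3·8 + 4·253 = 1036
P2: 3·24 + 4·246 = 1056
P3: 3·24 + 4·201 = 876
P4: 3·3 + 4·36 = 153
P5: 3·3 + 4·93 = 381
P6: 3·17 + 4·27 = 159
P7: 3·20 + 4·90 = 420
P8: 3·21 + 4·194 = 839
Highest: P2 at 1056.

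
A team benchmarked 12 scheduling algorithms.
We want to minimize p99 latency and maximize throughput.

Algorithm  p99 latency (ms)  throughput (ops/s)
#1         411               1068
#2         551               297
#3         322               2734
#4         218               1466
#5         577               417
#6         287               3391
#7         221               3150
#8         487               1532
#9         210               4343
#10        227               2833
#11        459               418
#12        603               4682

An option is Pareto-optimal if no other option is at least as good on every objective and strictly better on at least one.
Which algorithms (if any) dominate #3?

#6, #7, #9, #10

#6: p99 latency 287≤322, throughput 3391≥2734 — dominates #3.
#7: p99 latency 221≤322, throughput 3150≥2734 — dominates #3.
#9: p99 latency 210≤322, throughput 4343≥2734 — dominates #3.
#10: p99 latency 227≤322, throughput 2833≥2734 — dominates #3.
Others (#1, #2, #4, #5, #8, #11, #12) are each worse than #3 on at least one objective.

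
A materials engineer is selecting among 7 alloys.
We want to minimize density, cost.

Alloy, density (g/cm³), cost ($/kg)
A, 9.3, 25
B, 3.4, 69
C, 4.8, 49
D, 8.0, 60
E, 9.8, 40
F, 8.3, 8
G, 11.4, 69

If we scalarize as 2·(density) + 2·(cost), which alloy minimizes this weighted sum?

F

A: 2·9.3 + 2·25 = 68.6
B: 2·3.4 + 2·69 = 144.8
C: 2·4.8 + 2·49 = 107.6
D: 2·8.0 + 2·60 = 136.0
E: 2·9.8 + 2·40 = 99.6
F: 2·8.3 + 2·8 = 32.6
G: 2·11.4 + 2·69 = 160.8
Lowest: F at 32.6.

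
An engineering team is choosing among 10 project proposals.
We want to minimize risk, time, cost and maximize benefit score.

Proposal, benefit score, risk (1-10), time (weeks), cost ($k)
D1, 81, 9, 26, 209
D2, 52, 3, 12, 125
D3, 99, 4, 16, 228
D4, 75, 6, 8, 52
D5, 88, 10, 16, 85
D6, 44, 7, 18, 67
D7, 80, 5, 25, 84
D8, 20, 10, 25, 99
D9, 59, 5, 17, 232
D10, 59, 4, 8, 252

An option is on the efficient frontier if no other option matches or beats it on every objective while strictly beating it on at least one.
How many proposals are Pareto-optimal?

D1: not dominated.
D2: not dominated (best risk).
D3: not dominated (best benefit score).
D4: not dominated (best cost).
D5: not dominated.
D6: dominated by D4 (benefit score 75≥44, risk 6≤7, time 8≤18, cost 52≤67).
D7: not dominated.
D8: dominated by D4 (benefit score 75≥20, risk 6≤10, time 8≤25, cost 52≤99).
D9: dominated by D3 (benefit score 99≥59, risk 4≤5, time 16≤17, cost 228≤232).
D10: not dominated.
Pareto-optimal: D1, D2, D3, D4, D5, D7, D10 → 7.

7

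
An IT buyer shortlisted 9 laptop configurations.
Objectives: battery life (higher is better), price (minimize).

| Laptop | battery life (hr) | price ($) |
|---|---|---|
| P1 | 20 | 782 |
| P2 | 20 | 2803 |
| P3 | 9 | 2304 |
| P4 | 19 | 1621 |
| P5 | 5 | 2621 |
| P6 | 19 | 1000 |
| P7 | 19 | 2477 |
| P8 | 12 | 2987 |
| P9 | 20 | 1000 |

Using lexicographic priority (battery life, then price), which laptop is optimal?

First maximize battery life: best is 20, kept {P1, P2, P9}.
Then minimize price: best is 782, kept {P1}.

P1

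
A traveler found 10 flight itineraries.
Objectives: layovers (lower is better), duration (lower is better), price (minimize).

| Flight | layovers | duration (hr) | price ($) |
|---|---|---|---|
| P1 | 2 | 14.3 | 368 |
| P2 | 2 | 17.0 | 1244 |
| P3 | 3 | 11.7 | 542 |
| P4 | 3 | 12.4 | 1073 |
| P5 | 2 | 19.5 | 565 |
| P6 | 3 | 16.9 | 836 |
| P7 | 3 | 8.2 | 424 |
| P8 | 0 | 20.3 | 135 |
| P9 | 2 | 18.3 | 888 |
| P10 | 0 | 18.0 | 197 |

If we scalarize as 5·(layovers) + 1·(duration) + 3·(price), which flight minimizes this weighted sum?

P8

P1: 5·2 + 1·14.3 + 3·368 = 1128.3
P2: 5·2 + 1·17.0 + 3·1244 = 3759.0
P3: 5·3 + 1·11.7 + 3·542 = 1652.7
P4: 5·3 + 1·12.4 + 3·1073 = 3246.4
P5: 5·2 + 1·19.5 + 3·565 = 1724.5
P6: 5·3 + 1·16.9 + 3·836 = 2539.9
P7: 5·3 + 1·8.2 + 3·424 = 1295.2
P8: 5·0 + 1·20.3 + 3·135 = 425.3
P9: 5·2 + 1·18.3 + 3·888 = 2692.3
P10: 5·0 + 1·18.0 + 3·197 = 609.0
Lowest: P8 at 425.3.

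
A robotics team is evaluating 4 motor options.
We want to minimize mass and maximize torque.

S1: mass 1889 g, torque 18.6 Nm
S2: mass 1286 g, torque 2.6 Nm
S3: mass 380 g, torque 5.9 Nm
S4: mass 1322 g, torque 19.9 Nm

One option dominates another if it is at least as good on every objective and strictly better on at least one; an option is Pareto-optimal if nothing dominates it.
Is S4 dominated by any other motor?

S1: worse on mass (1889 vs 1322).
S2: worse on torque (2.6 vs 19.9).
S3: worse on torque (5.9 vs 19.9).
No option is at least as good as S4 on every objective and strictly better on one.

No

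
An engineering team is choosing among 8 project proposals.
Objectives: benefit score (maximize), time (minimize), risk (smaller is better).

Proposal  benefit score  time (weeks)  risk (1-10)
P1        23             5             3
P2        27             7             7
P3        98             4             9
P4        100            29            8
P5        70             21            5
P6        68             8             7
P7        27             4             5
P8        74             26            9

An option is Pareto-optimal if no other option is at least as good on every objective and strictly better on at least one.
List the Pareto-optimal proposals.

P1: not dominated (best risk).
P2: dominated by P7 (benefit score 27≥27, time 4≤7, risk 5≤7).
P3: not dominated.
P4: not dominated (best benefit score).
P5: not dominated.
P6: not dominated.
P7: not dominated.
P8: dominated by P3 (benefit score 98≥74, time 4≤26, risk 9≤9).

P1, P3, P4, P5, P6, P7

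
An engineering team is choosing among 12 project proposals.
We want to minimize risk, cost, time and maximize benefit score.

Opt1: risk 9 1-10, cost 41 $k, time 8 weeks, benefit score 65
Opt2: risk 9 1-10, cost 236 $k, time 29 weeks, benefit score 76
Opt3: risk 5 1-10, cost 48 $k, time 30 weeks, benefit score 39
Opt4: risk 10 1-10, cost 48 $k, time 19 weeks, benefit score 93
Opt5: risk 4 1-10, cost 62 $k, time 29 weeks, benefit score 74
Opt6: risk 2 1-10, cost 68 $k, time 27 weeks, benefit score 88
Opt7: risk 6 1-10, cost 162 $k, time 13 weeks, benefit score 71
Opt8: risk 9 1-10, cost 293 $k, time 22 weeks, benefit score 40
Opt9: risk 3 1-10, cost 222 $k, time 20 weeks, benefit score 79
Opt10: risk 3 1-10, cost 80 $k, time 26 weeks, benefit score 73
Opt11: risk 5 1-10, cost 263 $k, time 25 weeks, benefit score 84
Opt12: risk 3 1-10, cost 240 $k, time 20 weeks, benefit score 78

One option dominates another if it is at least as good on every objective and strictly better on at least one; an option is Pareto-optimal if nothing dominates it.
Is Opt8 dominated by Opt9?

Opt9 vs Opt8: risk 3≤9, cost 222≤293, time 20≤22, benefit score 79≥40 — Opt9 is at least as good on every objective with at least one strict improvement.

Yes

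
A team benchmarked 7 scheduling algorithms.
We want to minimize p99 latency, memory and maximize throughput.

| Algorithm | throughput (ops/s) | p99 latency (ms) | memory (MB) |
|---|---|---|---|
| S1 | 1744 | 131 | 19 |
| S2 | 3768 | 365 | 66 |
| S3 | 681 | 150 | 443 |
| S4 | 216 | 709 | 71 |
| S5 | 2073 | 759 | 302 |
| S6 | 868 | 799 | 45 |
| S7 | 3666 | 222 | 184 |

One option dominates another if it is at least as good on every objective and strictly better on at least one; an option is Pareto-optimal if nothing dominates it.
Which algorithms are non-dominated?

S1: not dominated (best p99 latency).
S2: not dominated (best throughput).
S3: dominated by S1 (throughput 1744≥681, p99 latency 131≤150, memory 19≤443).
S4: dominated by S1 (throughput 1744≥216, p99 latency 131≤709, memory 19≤71).
S5: dominated by S2 (throughput 3768≥2073, p99 latency 365≤759, memory 66≤302).
S6: dominated by S1 (throughput 1744≥868, p99 latency 131≤799, memory 19≤45).
S7: not dominated.

S1, S2, S7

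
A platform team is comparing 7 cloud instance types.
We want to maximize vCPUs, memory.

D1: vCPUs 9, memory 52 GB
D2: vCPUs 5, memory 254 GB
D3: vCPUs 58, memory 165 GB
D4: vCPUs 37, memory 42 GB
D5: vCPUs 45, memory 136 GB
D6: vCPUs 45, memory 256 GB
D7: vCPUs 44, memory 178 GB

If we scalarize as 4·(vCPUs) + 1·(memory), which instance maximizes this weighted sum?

D6

D1: 4·9 + 1·52 = 88
D2: 4·5 + 1·254 = 274
D3: 4·58 + 1·165 = 397
D4: 4·37 + 1·42 = 190
D5: 4·45 + 1·136 = 316
D6: 4·45 + 1·256 = 436
D7: 4·44 + 1·178 = 354
Highest: D6 at 436.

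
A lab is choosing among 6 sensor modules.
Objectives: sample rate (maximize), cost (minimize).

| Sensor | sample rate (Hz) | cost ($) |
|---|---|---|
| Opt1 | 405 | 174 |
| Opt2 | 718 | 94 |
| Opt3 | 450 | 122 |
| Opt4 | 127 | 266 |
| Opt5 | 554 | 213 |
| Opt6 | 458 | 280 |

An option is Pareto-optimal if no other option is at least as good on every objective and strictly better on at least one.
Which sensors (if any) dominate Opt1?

Opt2, Opt3

Opt2: sample rate 718≥405, cost 94≤174 — dominates Opt1.
Opt3: sample rate 450≥405, cost 122≤174 — dominates Opt1.
Others (Opt4, Opt5, Opt6) are each worse than Opt1 on at least one objective.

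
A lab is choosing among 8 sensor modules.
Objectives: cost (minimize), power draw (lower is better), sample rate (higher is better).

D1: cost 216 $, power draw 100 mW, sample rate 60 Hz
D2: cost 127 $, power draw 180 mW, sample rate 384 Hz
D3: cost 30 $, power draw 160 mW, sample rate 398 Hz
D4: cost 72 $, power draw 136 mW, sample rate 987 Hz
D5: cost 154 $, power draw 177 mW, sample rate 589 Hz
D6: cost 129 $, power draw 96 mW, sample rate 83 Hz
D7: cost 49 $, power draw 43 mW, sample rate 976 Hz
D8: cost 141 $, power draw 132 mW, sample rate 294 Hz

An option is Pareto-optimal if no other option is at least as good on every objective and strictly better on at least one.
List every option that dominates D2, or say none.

D3: cost 30≤127, power draw 160≤180, sample rate 398≥384 — dominates D2.
D4: cost 72≤127, power draw 136≤180, sample rate 987≥384 — dominates D2.
D7: cost 49≤127, power draw 43≤180, sample rate 976≥384 — dominates D2.
Others (D1, D5, D6, D8) are each worse than D2 on at least one objective.

D3, D4, D7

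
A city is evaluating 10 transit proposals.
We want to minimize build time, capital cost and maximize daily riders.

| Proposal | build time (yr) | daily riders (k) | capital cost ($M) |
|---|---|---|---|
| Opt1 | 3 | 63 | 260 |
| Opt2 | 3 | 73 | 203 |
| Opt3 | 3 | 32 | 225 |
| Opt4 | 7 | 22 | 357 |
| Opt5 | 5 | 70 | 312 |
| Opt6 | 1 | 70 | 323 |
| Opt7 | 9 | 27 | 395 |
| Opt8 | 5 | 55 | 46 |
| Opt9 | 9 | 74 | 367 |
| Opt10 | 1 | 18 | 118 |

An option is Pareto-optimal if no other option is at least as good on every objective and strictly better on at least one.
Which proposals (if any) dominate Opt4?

Opt1, Opt2, Opt3, Opt5, Opt6, Opt8

Opt1: build time 3≤7, daily riders 63≥22, capital cost 260≤357 — dominates Opt4.
Opt2: build time 3≤7, daily riders 73≥22, capital cost 203≤357 — dominates Opt4.
Opt3: build time 3≤7, daily riders 32≥22, capital cost 225≤357 — dominates Opt4.
Opt5: build time 5≤7, daily riders 70≥22, capital cost 312≤357 — dominates Opt4.
Opt6: build time 1≤7, daily riders 70≥22, capital cost 323≤357 — dominates Opt4.
Opt8: build time 5≤7, daily riders 55≥22, capital cost 46≤357 — dominates Opt4.
Others (Opt7, Opt9, Opt10) are each worse than Opt4 on at least one objective.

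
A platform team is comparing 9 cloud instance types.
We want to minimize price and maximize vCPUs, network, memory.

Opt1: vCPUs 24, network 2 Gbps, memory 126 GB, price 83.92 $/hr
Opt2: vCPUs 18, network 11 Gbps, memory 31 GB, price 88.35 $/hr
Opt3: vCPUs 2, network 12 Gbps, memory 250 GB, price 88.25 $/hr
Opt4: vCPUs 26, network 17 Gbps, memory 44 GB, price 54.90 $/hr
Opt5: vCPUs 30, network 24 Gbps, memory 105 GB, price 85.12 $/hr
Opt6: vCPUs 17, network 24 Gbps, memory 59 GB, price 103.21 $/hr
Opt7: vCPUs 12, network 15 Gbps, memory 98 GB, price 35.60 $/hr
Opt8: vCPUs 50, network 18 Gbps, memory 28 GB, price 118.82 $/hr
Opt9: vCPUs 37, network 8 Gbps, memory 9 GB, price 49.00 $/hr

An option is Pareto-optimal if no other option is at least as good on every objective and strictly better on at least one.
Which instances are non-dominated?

Opt1: not dominated.
Opt2: dominated by Opt4 (vCPUs 26≥18, network 17≥11, memory 44≥31, price 54.90≤88.35).
Opt3: not dominated (best memory).
Opt4: not dominated.
Opt5: not dominated.
Opt6: dominated by Opt5 (vCPUs 30≥17, network 24≥24, memory 105≥59, price 85.12≤103.21).
Opt7: not dominated (best price).
Opt8: not dominated (best vCPUs).
Opt9: not dominated.

Opt1, Opt3, Opt4, Opt5, Opt7, Opt8, Opt9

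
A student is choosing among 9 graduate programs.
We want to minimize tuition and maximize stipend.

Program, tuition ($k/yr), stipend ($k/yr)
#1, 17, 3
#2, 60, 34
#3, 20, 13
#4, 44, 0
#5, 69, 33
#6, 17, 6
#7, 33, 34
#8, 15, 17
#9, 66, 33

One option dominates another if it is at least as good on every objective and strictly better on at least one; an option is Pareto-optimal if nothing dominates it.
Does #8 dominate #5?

#8 vs #5: #8 is worse on stipend (17 vs 33), so it does not dominate #5.

No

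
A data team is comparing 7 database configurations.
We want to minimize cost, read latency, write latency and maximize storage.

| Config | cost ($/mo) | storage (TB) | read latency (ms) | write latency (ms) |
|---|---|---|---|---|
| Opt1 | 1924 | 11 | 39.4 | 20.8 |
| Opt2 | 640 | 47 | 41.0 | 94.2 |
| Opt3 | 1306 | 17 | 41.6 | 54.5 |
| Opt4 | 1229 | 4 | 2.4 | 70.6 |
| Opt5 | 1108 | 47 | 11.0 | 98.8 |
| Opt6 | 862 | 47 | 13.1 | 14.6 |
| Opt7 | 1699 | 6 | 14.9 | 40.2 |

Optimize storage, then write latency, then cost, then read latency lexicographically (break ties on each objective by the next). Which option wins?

First maximize storage: best is 47, kept {Opt2, Opt5, Opt6}.
Then minimize write latency: best is 14.6, kept {Opt6}.

Opt6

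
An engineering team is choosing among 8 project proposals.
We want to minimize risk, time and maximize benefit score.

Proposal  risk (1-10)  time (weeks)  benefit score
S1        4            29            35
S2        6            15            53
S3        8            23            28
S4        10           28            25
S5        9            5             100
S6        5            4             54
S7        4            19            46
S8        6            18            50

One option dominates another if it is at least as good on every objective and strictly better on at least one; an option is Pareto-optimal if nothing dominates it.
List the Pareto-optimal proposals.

S1: dominated by S7 (risk 4≤4, time 19≤29, benefit score 46≥35).
S2: dominated by S6 (risk 5≤6, time 4≤15, benefit score 54≥53).
S3: dominated by S2 (risk 6≤8, time 15≤23, benefit score 53≥28).
S4: dominated by S2 (risk 6≤10, time 15≤28, benefit score 53≥25).
S5: not dominated (best benefit score).
S6: not dominated (best time).
S7: not dominated.
S8: dominated by S2 (risk 6≤6, time 15≤18, benefit score 53≥50).

S5, S6, S7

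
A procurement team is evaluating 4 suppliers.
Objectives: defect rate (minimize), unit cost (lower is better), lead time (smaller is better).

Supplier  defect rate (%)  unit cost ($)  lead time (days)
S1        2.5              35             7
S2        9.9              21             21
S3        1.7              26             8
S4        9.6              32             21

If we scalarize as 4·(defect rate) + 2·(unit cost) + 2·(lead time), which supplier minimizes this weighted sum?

S3

S1: 4·2.5 + 2·35 + 2·7 = 94.0
S2: 4·9.9 + 2·21 + 2·21 = 123.6
S3: 4·1.7 + 2·26 + 2·8 = 74.8
S4: 4·9.6 + 2·32 + 2·21 = 144.4
Lowest: S3 at 74.8.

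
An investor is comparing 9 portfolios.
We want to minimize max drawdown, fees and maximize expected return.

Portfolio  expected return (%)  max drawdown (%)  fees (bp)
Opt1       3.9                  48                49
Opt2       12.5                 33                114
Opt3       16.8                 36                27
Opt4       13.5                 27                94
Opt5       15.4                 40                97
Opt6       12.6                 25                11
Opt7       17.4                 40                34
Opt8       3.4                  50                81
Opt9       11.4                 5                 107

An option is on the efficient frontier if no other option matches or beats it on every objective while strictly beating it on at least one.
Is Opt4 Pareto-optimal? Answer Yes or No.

Opt1: worse on expected return (3.9 vs 13.5).
Opt2: worse on expected return (12.5 vs 13.5).
Opt3: worse on max drawdown (36 vs 27).
Opt5: worse on max drawdown (40 vs 27).
Opt6: worse on expected return (12.6 vs 13.5).
Opt7: worse on max drawdown (40 vs 27).
Opt8: worse on expected return (3.4 vs 13.5).
Opt9: worse on expected return (11.4 vs 13.5).
No option is at least as good as Opt4 on every objective and strictly better on one.

Yes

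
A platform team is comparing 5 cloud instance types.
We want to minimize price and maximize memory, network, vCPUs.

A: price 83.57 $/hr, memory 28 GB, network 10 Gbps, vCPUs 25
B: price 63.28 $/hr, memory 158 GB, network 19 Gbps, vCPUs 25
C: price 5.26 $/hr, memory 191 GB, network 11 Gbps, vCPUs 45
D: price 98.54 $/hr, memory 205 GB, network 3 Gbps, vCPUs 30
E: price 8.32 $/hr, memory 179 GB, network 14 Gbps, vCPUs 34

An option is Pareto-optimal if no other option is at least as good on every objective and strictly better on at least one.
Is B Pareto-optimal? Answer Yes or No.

A: worse on price (83.57 vs 63.28).
C: worse on network (11 vs 19).
D: worse on price (98.54 vs 63.28).
E: worse on network (14 vs 19).
No option is at least as good as B on every objective and strictly better on one.

Yes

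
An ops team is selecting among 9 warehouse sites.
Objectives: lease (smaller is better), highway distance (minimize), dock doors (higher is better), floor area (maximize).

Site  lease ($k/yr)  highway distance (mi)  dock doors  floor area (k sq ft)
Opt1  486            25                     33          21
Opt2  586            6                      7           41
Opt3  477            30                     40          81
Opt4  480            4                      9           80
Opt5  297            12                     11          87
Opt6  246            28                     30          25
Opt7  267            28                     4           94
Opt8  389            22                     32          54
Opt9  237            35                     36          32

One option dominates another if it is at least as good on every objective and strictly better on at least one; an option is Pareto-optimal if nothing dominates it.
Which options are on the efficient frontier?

Opt1, Opt3, Opt4, Opt5, Opt6, Opt7, Opt8, Opt9

Opt1: not dominated.
Opt2: dominated by Opt4 (lease 480≤586, highway distance 4≤6, dock doors 9≥7, floor area 80≥41).
Opt3: not dominated (best dock doors).
Opt4: not dominated (best highway distance).
Opt5: not dominated.
Opt6: not dominated.
Opt7: not dominated (best floor area).
Opt8: not dominated.
Opt9: not dominated (best lease).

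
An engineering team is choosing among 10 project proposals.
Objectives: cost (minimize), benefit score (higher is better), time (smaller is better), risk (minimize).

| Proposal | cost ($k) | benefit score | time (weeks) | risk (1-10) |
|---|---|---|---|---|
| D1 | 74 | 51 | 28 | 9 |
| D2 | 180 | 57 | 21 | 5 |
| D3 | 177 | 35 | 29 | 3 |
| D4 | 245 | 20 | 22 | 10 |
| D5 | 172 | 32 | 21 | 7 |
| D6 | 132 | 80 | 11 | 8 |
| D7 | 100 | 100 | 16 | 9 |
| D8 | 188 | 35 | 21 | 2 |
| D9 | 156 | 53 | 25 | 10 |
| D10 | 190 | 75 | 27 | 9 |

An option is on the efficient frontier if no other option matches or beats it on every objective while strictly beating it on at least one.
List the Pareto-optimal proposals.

D1, D2, D3, D5, D6, D7, D8

D1: not dominated (best cost).
D2: not dominated.
D3: not dominated.
D4: dominated by D2 (cost 180≤245, benefit score 57≥20, time 21≤22, risk 5≤10).
D5: not dominated.
D6: not dominated (best time).
D7: not dominated (best benefit score).
D8: not dominated (best risk).
D9: dominated by D6 (cost 132≤156, benefit score 80≥53, time 11≤25, risk 8≤10).
D10: dominated by D6 (cost 132≤190, benefit score 80≥75, time 11≤27, risk 8≤9).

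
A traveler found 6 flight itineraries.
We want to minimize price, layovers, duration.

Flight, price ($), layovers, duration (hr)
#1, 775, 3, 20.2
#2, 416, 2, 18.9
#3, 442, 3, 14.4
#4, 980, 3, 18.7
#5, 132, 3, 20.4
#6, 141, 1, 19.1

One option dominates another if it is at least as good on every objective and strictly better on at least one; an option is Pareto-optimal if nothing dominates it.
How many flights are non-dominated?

#1: dominated by #2 (price 416≤775, layovers 2≤3, duration 18.9≤20.2).
#2: not dominated.
#3: not dominated (best duration).
#4: dominated by #3 (price 442≤980, layovers 3≤3, duration 14.4≤18.7).
#5: not dominated (best price).
#6: not dominated (best layovers).
Pareto-optimal: #2, #3, #5, #6 → 4.

4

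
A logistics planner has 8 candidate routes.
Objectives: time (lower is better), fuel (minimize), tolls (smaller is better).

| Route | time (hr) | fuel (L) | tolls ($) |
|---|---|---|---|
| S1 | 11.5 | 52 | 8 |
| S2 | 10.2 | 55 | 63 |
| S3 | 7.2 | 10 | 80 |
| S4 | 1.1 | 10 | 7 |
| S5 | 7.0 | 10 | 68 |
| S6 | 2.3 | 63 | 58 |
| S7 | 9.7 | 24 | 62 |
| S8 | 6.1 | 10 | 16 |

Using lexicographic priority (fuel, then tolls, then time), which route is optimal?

First minimize fuel: best is 10, kept {S3, S4, S5, S8}.
Then minimize tolls: best is 7, kept {S4}.

S4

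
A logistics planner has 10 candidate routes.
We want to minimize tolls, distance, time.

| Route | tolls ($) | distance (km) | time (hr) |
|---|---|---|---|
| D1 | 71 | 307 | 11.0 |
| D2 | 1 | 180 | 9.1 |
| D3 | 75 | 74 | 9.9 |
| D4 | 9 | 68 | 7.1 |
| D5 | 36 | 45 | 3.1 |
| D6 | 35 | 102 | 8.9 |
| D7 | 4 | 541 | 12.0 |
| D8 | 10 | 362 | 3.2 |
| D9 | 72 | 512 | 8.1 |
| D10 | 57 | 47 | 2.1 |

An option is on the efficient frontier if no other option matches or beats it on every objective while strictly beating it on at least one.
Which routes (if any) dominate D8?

none

D1: worse on tolls (71 vs 10).
D2: worse on time (9.1 vs 3.2).
D3: worse on tolls (75 vs 10).
D4: worse on time (7.1 vs 3.2).
D5: worse on tolls (36 vs 10).
D6: worse on tolls (35 vs 10).
D7: worse on distance (541 vs 362).
D9: worse on tolls (72 vs 10).
D10: worse on tolls (57 vs 10).
No option dominates D8.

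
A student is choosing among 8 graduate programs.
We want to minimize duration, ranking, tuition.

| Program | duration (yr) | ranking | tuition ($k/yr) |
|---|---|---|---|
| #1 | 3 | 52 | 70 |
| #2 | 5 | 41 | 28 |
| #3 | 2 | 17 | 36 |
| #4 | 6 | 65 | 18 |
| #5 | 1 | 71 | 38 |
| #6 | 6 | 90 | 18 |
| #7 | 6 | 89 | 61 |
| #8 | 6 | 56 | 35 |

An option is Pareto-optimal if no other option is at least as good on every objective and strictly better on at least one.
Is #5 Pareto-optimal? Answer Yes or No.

#1: worse on duration (3 vs 1).
#2: worse on duration (5 vs 1).
#3: worse on duration (2 vs 1).
#4: worse on duration (6 vs 1).
#6: worse on duration (6 vs 1).
#7: worse on duration (6 vs 1).
#8: worse on duration (6 vs 1).
No option is at least as good as #5 on every objective and strictly better on one.

Yes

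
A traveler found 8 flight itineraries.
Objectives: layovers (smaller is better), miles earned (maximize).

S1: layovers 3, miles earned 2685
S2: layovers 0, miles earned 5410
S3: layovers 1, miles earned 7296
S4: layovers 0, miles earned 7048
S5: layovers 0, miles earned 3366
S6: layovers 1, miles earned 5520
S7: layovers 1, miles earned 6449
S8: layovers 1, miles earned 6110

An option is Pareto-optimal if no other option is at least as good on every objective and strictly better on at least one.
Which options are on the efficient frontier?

S1: dominated by S2 (layovers 0≤3, miles earned 5410≥2685).
S2: dominated by S4 (layovers 0≤0, miles earned 7048≥5410).
S3: not dominated (best miles earned).
S4: not dominated.
S5: dominated by S2 (layovers 0≤0, miles earned 5410≥3366).
S6: dominated by S3 (layovers 1≤1, miles earned 7296≥5520).
S7: dominated by S3 (layovers 1≤1, miles earned 7296≥6449).
S8: dominated by S3 (layovers 1≤1, miles earned 7296≥6110).

S3, S4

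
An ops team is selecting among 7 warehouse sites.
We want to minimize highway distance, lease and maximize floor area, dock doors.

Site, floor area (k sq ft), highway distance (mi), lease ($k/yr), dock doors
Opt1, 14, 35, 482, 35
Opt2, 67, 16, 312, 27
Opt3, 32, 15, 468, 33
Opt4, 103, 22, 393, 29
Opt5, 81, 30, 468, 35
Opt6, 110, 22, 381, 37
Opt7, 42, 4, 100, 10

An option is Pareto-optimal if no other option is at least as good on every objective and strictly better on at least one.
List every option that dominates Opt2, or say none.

Opt1: worse on floor area (14 vs 67).
Opt3: worse on floor area (32 vs 67).
Opt4: worse on highway distance (22 vs 16).
Opt5: worse on highway distance (30 vs 16).
Opt6: worse on highway distance (22 vs 16).
Opt7: worse on floor area (42 vs 67).
No option dominates Opt2.

none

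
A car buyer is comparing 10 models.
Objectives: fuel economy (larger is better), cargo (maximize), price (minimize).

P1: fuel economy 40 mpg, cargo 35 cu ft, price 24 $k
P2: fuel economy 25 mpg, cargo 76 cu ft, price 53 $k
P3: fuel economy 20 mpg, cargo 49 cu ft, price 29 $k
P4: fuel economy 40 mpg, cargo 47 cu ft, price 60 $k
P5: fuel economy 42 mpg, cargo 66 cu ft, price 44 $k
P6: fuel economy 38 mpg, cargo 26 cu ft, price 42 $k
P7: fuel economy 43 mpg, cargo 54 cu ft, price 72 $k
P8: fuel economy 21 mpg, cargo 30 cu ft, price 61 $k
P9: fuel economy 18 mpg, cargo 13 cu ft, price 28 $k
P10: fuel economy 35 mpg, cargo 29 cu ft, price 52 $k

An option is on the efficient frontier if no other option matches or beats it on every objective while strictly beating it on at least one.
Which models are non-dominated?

P1: not dominated (best price).
P2: not dominated (best cargo).
P3: not dominated.
P4: dominated by P5 (fuel economy 42≥40, cargo 66≥47, price 44≤60).
P5: not dominated.
P6: dominated by P1 (fuel economy 40≥38, cargo 35≥26, price 24≤42).
P7: not dominated (best fuel economy).
P8: dominated by P1 (fuel economy 40≥21, cargo 35≥30, price 24≤61).
P9: dominated by P1 (fuel economy 40≥18, cargo 35≥13, price 24≤28).
P10: dominated by P1 (fuel economy 40≥35, cargo 35≥29, price 24≤52).

P1, P2, P3, P5, P7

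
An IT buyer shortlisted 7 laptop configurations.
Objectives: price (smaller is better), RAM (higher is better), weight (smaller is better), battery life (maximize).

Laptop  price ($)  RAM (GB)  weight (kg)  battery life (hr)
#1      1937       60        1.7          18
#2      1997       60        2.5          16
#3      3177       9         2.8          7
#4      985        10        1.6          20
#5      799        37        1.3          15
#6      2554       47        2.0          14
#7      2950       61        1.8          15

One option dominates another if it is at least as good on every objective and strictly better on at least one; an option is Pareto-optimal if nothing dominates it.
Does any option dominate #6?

Yes

#1 vs #6: price 1937≤2554, RAM 60≥47, weight 1.7≤2.0, battery life 18≥14 — #1 is at least as good on every objective and strictly better on at least one, so #1 dominates #6.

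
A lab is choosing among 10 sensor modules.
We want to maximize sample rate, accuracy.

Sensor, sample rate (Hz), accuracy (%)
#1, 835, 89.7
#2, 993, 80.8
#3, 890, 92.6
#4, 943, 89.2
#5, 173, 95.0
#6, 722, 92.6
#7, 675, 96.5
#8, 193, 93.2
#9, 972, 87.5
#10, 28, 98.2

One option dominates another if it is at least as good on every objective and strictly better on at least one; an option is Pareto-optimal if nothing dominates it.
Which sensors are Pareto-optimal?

#1: dominated by #3 (sample rate 890≥835, accuracy 92.6≥89.7).
#2: not dominated (best sample rate).
#3: not dominated.
#4: not dominated.
#5: dominated by #7 (sample rate 675≥173, accuracy 96.5≥95.0).
#6: dominated by #3 (sample rate 890≥722, accuracy 92.6≥92.6).
#7: not dominated.
#8: dominated by #7 (sample rate 675≥193, accuracy 96.5≥93.2).
#9: not dominated.
#10: not dominated (best accuracy).

#2, #3, #4, #7, #9, #10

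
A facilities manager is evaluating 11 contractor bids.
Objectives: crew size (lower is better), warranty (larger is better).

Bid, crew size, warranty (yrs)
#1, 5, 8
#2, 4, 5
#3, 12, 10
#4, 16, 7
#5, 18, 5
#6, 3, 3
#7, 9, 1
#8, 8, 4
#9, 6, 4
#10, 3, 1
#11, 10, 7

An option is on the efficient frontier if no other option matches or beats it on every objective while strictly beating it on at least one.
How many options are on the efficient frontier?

4

#1: not dominated.
#2: not dominated.
#3: not dominated (best warranty).
#4: dominated by #1 (crew size 5≤16, warranty 8≥7).
#5: dominated by #1 (crew size 5≤18, warranty 8≥5).
#6: not dominated.
#7: dominated by #1 (crew size 5≤9, warranty 8≥1).
#8: dominated by #1 (crew size 5≤8, warranty 8≥4).
#9: dominated by #1 (crew size 5≤6, warranty 8≥4).
#10: dominated by #6 (crew size 3≤3, warranty 3≥1).
#11: dominated by #1 (crew size 5≤10, warranty 8≥7).
Pareto-optimal: #1, #2, #3, #6 → 4.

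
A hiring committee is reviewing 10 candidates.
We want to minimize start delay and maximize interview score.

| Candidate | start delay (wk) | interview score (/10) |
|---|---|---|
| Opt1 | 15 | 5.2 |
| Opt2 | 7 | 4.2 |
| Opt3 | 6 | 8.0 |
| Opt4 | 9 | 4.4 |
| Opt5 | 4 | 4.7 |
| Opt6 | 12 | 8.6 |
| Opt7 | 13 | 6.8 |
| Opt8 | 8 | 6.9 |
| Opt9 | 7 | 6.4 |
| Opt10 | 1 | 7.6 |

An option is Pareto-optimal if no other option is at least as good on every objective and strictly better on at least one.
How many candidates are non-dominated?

3

Opt1: dominated by Opt3 (start delay 6≤15, interview score 8.0≥5.2).
Opt2: dominated by Opt3 (start delay 6≤7, interview score 8.0≥4.2).
Opt3: not dominated.
Opt4: dominated by Opt3 (start delay 6≤9, interview score 8.0≥4.4).
Opt5: dominated by Opt10 (start delay 1≤4, interview score 7.6≥4.7).
Opt6: not dominated (best interview score).
Opt7: dominated by Opt3 (start delay 6≤13, interview score 8.0≥6.8).
Opt8: dominated by Opt3 (start delay 6≤8, interview score 8.0≥6.9).
Opt9: dominated by Opt3 (start delay 6≤7, interview score 8.0≥6.4).
Opt10: not dominated (best start delay).
Pareto-optimal: Opt3, Opt6, Opt10 → 3.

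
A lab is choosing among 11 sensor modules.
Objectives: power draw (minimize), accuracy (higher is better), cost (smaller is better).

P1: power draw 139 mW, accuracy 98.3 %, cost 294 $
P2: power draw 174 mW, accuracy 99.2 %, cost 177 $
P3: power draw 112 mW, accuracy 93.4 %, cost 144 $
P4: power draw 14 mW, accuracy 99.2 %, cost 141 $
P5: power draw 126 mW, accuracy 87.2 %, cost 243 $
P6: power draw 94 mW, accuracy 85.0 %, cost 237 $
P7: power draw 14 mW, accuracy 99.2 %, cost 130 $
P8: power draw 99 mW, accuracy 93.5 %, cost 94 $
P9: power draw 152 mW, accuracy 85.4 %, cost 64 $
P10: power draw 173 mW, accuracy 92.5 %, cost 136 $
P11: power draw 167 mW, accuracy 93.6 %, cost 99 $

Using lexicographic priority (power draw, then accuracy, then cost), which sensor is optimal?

First minimize power draw: best is 14, kept {P4, P7}.
Then maximize accuracy: best is 99.2, kept {P4, P7}.
Then minimize cost: best is 130, kept {P7}.

P7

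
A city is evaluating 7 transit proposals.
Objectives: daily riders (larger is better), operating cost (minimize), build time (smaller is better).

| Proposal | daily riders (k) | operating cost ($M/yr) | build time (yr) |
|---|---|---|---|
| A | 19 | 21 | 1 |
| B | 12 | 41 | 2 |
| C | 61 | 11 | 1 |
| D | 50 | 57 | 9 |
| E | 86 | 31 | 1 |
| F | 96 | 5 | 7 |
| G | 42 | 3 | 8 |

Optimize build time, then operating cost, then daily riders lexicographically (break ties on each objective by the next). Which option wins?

First minimize build time: best is 1, kept {A, C, E}.
Then minimize operating cost: best is 11, kept {C}.

C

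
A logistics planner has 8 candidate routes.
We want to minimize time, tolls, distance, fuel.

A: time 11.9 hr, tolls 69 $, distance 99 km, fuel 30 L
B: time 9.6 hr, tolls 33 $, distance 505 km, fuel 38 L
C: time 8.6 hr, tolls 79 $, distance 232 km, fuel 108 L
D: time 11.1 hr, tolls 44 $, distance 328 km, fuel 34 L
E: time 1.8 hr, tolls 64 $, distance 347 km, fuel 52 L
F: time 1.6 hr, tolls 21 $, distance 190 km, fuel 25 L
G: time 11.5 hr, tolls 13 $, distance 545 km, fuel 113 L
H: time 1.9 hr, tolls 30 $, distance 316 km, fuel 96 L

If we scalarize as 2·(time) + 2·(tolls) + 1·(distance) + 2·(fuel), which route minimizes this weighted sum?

A: 2·11.9 + 2·69 + 1·99 + 2·30 = 320.8
B: 2·9.6 + 2·33 + 1·505 + 2·38 = 666.2
C: 2·8.6 + 2·79 + 1·232 + 2·108 = 623.2
D: 2·11.1 + 2·44 + 1·328 + 2·34 = 506.2
E: 2·1.8 + 2·64 + 1·347 + 2·52 = 582.6
F: 2·1.6 + 2·21 + 1·190 + 2·25 = 285.2
G: 2·11.5 + 2·13 + 1·545 + 2·113 = 820.0
H: 2·1.9 + 2·30 + 1·316 + 2·96 = 571.8
Lowest: F at 285.2.

F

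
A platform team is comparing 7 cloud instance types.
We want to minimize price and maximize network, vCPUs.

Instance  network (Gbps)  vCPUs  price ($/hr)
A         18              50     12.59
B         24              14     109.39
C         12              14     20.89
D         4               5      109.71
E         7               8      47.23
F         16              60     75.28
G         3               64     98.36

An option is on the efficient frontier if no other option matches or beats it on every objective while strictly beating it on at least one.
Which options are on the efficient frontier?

A, B, F, G

A: not dominated (best price).
B: not dominated (best network).
C: dominated by A (network 18≥12, vCPUs 50≥14, price 12.59≤20.89).
D: dominated by A (network 18≥4, vCPUs 50≥5, price 12.59≤109.71).
E: dominated by A (network 18≥7, vCPUs 50≥8, price 12.59≤47.23).
F: not dominated.
G: not dominated (best vCPUs).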